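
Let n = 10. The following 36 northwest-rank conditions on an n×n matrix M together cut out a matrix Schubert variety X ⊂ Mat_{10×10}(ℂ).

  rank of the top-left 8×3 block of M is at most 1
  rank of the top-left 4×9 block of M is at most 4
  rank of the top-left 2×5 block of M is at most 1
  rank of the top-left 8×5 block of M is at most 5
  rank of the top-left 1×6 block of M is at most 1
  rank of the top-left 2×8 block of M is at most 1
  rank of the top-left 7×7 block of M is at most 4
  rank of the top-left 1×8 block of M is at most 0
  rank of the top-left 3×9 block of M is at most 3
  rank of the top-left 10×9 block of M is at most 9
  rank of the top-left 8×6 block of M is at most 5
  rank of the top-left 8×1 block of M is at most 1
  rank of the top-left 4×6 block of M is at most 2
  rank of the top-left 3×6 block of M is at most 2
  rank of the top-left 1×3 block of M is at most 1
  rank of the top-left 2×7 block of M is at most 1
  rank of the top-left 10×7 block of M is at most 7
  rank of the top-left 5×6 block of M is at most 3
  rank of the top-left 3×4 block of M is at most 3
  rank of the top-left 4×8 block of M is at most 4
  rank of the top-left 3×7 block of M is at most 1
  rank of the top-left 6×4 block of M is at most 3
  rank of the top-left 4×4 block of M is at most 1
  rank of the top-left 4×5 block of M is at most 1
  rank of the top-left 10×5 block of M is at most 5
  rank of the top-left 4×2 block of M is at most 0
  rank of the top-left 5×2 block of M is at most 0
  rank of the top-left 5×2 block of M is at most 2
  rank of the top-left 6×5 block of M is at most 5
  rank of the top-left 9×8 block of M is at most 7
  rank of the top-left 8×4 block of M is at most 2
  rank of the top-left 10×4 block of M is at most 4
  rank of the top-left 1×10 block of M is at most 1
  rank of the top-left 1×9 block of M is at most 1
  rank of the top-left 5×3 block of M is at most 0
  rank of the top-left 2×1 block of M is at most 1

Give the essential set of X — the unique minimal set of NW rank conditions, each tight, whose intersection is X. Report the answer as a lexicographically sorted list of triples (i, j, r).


The tightest implied rank at each (i,j), from the 36 conditions:

  0, 0, 0, 0, 0, 0, 0, 0, 1, 1
  0, 0, 0, 1, 1, 1, 1, 1, 2, 2
  0, 0, 0, 1, 1, 1, 1, 2, 3, 3
  0, 0, 0, 1, 1, 2, 2, 3, 4, 4
  0, 0, 0, 1, 2, 3, 3, 4, 5, 5
  1, 1, 1, 2, 3, 4, 4, 5, 6, 6
  1, 1, 1, 2, 3, 4, 4, 5, 6, 7
  1, 1, 1, 2, 3, 4, 5, 6, 7, 8
  1, 2, 2, 3, 4, 5, 6, 7, 8, 9
  1, 2, 3, 4, 5, 6, 7, 8, 9, 10

second differences of R give the permutation w = (9, 4, 8, 6, 5, 1, 10, 7, 2, 3).

ℓ(w)=29; the 6 essential cells (i,j,r):

[(1, 8, 0), (3, 7, 1), (4, 5, 1), (5, 3, 0), (7, 7, 4), (8, 3, 1)]


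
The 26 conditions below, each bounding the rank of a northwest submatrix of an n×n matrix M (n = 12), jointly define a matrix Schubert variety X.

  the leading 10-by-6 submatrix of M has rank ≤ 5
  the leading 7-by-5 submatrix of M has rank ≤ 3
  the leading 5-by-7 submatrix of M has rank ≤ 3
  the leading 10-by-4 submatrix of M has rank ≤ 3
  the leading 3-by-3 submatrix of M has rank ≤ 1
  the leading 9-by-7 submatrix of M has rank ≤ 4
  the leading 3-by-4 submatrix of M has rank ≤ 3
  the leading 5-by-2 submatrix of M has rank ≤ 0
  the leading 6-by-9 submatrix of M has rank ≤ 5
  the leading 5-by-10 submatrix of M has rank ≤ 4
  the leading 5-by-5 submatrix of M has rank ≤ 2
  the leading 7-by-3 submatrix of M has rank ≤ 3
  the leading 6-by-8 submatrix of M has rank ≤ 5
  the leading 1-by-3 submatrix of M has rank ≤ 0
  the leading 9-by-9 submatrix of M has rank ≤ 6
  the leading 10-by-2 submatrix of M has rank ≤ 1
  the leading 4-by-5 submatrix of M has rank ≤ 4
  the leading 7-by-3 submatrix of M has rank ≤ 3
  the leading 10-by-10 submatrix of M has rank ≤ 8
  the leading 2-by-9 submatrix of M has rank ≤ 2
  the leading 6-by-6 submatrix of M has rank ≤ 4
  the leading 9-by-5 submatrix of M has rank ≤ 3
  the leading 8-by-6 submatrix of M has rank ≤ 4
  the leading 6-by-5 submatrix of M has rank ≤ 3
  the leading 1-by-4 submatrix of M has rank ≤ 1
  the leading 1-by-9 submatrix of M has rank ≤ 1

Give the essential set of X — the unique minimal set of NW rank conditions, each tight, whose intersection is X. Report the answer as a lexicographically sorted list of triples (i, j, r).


The tightest implied rank at each (i,j), from the 26 conditions:

  i=1: 0  0  0  1  1  1  1  1  1  1  1  1
  i=2: 0  0  1  2  2  2  2  2  2  2  2  2
  i=3: 0  0  1  2  2  3  3  3  3  3  3  3
  i=4: 0  0  1  2  2  3  3  4  4  4  4  4
  i=5: 0  0  1  2  2  3  3  4  4  4  5  5
  i=6: 1  1  2  3  3  4  4  5  5  5  6  6
  i=7: 1  1  2  3  3  4  4  5  6  6  7  7
  i=8: 1  1  2  3  3  4  4  5  6  7  8  8
  i=9: 1  1  2  3  3  4  4  5  6  7  8  9
  i=10: 1  1  2  3  4  5  5  6  7  8  9  10
  i=11: 1  2  3  4  5  6  6  7  8  9  10  11
  i=12: 1  2  3  4  5  6  7  8  9  10  11  12

reading off 1-entries of Δ²R: w = (4, 3, 6, 8, 11, 1, 9, 10, 12, 5, 2, 7).

Fulton essential set (8 of the 28 Rothe cells):

[(1, 3, 0), (5, 2, 0), (5, 5, 2), (5, 7, 3), (5, 10, 4), (9, 5, 3), (9, 7, 4), (10, 2, 1)]


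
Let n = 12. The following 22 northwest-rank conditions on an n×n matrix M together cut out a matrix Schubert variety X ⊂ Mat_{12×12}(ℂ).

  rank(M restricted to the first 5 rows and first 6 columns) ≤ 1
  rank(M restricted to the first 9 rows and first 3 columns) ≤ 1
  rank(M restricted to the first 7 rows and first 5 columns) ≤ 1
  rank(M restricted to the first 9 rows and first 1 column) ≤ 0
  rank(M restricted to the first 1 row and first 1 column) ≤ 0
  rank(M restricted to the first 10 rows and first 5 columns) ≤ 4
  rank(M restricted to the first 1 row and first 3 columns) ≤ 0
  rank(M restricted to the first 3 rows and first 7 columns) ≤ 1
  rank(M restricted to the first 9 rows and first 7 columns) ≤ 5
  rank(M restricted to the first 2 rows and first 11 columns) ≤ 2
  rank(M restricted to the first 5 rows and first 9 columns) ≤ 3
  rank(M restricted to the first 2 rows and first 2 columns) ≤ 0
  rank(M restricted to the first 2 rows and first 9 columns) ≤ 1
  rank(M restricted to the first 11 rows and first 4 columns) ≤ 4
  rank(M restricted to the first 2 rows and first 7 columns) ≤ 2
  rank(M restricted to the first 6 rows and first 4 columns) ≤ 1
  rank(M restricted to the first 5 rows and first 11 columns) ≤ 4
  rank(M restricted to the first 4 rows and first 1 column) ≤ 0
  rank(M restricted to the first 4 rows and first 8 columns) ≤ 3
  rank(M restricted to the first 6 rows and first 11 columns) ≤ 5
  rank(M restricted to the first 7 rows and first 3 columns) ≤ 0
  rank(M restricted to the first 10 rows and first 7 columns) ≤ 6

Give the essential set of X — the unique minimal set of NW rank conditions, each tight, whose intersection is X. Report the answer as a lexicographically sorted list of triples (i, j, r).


Rank table r_w(12×12) implied by the 22 constraints:

  row 1: 0, 0, 0, 1, 1, 1, 1, 1, 1, 1, 1, 1
  row 2: 0, 0, 0, 1, 1, 1, 1, 1, 1, 2, 2, 2
  row 3: 0, 0, 0, 1, 1, 1, 1, 2, 2, 3, 3, 3
  row 4: 0, 0, 0, 1, 1, 1, 2, 3, 3, 4, 4, 4
  row 5: 0, 0, 0, 1, 1, 1, 2, 3, 3, 4, 4, 5
  row 6: 0, 0, 0, 1, 1, 2, 3, 4, 4, 5, 5, 6
  row 7: 0, 0, 0, 1, 1, 2, 3, 4, 5, 6, 6, 7
  row 8: 0, 1, 1, 2, 2, 3, 4, 5, 6, 7, 7, 8
  row 9: 0, 1, 1, 2, 3, 4, 5, 6, 7, 8, 8, 9
  row 10: 1, 2, 2, 3, 4, 5, 6, 7, 8, 9, 9, 10
  row 11: 1, 2, 3, 4, 5, 6, 7, 8, 9, 10, 10, 11
  row 12: 1, 2, 3, 4, 5, 6, 7, 8, 9, 10, 11, 12

second differences of R give the permutation w = (4, 10, 8, 7, 12, 6, 9, 2, 5, 1, 3, 11).

D(w) has 40 cells with 9 SE-corners; essential set:

[(2, 9, 1), (3, 7, 1), (5, 6, 1), (5, 9, 3), (5, 11, 4), (7, 3, 0), (7, 5, 1), (9, 1, 0), (9, 3, 1)]


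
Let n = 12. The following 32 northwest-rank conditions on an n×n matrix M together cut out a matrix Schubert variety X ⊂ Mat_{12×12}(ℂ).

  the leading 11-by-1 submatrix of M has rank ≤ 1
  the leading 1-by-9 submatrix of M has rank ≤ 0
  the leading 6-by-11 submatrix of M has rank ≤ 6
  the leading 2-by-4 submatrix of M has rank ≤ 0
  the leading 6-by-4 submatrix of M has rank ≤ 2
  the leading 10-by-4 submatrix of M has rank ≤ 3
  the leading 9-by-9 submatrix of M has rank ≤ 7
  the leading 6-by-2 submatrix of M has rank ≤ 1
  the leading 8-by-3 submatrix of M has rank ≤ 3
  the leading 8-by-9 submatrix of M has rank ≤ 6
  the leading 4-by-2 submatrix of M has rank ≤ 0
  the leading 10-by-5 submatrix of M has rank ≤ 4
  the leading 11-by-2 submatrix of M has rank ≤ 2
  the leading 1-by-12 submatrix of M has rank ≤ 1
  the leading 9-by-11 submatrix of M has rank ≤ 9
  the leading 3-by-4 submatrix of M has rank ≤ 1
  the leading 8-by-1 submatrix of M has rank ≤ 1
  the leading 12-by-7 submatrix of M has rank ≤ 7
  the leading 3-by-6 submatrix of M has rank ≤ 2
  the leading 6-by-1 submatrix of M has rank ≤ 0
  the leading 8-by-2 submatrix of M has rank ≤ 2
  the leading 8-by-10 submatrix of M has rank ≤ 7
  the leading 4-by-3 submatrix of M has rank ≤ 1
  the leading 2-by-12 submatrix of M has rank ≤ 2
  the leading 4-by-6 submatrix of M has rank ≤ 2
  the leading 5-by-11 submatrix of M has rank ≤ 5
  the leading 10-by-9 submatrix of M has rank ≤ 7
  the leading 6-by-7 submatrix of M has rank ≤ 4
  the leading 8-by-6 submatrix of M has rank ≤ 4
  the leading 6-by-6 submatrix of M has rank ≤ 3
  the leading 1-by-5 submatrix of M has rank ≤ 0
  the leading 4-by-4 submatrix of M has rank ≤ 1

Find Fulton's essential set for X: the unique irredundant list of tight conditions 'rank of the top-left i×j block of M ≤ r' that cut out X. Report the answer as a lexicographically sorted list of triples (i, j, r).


The tightest implied rank at each (i,j), from the 32 conditions:

  i=1: 0 0 0 0 0 0 0 0 0 1 1 1
  i=2: 0 0 0 0 1 1 1 1 1 2 2 2
  i=3: 0 0 1 1 2 2 2 2 2 3 3 3
  i=4: 0 0 1 1 2 2 3 3 3 4 4 4
  i=5: 0 1 2 2 3 3 4 4 4 5 5 5
  i=6: 0 1 2 2 3 3 4 5 5 6 6 6
  i=7: 1 2 3 3 4 4 5 6 6 7 7 7
  i=8: 1 2 3 3 4 4 5 6 6 7 8 8
  i=9: 1 2 3 3 4 5 6 7 7 8 9 9
  i=10: 1 2 3 3 4 5 6 7 7 8 9 10
  i=11: 1 2 3 4 5 6 7 8 8 9 10 11
  i=12: 1 2 3 4 5 6 7 8 9 10 11 12

second differences of R give the permutation w = (10, 5, 3, 7, 2, 8, 1, 11, 6, 12, 4, 9).

D(w) has 29 cells with 12 SE-corners; essential set:

[(1, 9, 0), (2, 4, 0), (4, 2, 0), (4, 4, 1), (4, 6, 2), (6, 1, 0), (6, 4, 2), (6, 6, 3), (8, 6, 4), (8, 9, 6), (10, 4, 3), (10, 9, 7)]


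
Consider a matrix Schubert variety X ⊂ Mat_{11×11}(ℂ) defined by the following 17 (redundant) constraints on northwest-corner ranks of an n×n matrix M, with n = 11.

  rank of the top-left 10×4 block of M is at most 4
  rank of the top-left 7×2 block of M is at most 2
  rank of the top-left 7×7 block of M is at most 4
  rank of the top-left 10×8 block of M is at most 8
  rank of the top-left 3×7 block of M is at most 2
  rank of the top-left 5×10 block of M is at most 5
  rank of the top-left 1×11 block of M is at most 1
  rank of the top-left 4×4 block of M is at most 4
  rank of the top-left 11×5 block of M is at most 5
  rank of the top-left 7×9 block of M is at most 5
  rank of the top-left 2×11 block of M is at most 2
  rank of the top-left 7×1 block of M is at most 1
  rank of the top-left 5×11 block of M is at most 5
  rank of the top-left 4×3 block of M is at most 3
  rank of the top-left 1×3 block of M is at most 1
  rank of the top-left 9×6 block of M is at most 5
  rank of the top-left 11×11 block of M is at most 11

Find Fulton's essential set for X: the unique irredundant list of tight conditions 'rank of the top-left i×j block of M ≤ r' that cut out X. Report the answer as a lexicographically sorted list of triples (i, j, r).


Computing R[i][j] = min implied NW-rank bound (n=11, 17 conditions):

  i=1: 1 | 1 | 1 | 1 | 1 | 1 | 1 | 1 | 1 | 1 | 1
  i=2: 1 | 2 | 2 | 2 | 2 | 2 | 2 | 2 | 2 | 2 | 2
  i=3: 1 | 2 | 2 | 2 | 2 | 2 | 2 | 3 | 3 | 3 | 3
  i=4: 1 | 2 | 3 | 3 | 3 | 3 | 3 | 4 | 4 | 4 | 4
  i=5: 1 | 2 | 3 | 4 | 4 | 4 | 4 | 5 | 5 | 5 | 5
  i=6: 1 | 2 | 3 | 4 | 4 | 4 | 4 | 5 | 5 | 6 | 6
  i=7: 1 | 2 | 3 | 4 | 4 | 4 | 4 | 5 | 5 | 6 | 7
  i=8: 1 | 2 | 3 | 4 | 5 | 5 | 5 | 6 | 6 | 7 | 8
  i=9: 1 | 2 | 3 | 4 | 5 | 5 | 6 | 7 | 7 | 8 | 9
  i=10: 1 | 2 | 3 | 4 | 5 | 6 | 7 | 8 | 8 | 9 | 10
  i=11: 1 | 2 | 3 | 4 | 5 | 6 | 7 | 8 | 9 | 10 | 11

giving w = (1, 2, 8, 3, 4, 10, 11, 5, 7, 6, 9) via Δ²R.

Fulton essential set (4 of the 14 Rothe cells):

[(3, 7, 2), (7, 7, 4), (7, 9, 5), (9, 6, 5)]


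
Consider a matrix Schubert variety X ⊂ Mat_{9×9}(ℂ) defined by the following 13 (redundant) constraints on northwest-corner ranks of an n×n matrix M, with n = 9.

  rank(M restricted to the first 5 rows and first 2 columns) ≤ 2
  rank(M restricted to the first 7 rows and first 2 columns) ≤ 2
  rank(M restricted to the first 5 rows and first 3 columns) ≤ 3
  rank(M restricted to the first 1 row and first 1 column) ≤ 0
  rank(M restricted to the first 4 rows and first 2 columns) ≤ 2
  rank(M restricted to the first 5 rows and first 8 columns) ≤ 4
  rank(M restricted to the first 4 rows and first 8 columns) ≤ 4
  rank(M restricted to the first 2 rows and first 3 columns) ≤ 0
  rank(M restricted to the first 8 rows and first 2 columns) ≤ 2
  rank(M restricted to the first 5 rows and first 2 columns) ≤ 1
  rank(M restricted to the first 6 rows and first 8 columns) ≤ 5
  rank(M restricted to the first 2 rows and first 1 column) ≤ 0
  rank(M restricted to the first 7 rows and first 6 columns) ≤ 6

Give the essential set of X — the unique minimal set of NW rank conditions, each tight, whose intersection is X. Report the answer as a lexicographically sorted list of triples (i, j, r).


Recovering R(i,j) via the rank-extension bound from the 13 conditions:

  0 0 0 1 1 1 1 1 1
  0 0 0 1 2 2 2 2 2
  1 1 1 2 3 3 3 3 3
  1 1 2 3 4 4 4 4 4
  1 1 2 3 4 4 4 4 5
  1 2 3 4 5 5 5 5 6
  1 2 3 4 5 6 6 6 7
  1 2 3 4 5 6 7 7 8
  1 2 3 4 5 6 7 8 9

so w = (4, 5, 1, 3, 9, 2, 6, 7, 8).

ℓ(w)=11; the 3 essential cells (i,j,r):

[(2, 3, 0), (5, 2, 1), (5, 8, 4)]


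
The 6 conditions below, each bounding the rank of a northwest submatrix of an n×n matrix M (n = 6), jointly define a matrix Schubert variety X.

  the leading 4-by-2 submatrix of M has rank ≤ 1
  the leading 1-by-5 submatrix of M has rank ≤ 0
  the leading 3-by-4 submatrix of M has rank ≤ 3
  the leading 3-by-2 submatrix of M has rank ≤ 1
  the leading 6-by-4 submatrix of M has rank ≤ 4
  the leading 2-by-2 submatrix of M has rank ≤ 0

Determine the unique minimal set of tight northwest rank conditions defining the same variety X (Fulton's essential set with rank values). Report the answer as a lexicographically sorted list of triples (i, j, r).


Rank table r_w(6×6) implied by the 6 constraints:

  R[1]: 0, 0, 0, 0, 0, 1
  R[2]: 0, 0, 1, 1, 1, 2
  R[3]: 1, 1, 2, 2, 2, 3
  R[4]: 1, 1, 2, 3, 3, 4
  R[5]: 1, 2, 3, 4, 4, 5
  R[6]: 1, 2, 3, 4, 5, 6

hence w(1..6) = (6, 3, 1, 4, 2, 5).

D(w) has 8 cells with 3 SE-corners; essential set:

[(1, 5, 0), (2, 2, 0), (4, 2, 1)]


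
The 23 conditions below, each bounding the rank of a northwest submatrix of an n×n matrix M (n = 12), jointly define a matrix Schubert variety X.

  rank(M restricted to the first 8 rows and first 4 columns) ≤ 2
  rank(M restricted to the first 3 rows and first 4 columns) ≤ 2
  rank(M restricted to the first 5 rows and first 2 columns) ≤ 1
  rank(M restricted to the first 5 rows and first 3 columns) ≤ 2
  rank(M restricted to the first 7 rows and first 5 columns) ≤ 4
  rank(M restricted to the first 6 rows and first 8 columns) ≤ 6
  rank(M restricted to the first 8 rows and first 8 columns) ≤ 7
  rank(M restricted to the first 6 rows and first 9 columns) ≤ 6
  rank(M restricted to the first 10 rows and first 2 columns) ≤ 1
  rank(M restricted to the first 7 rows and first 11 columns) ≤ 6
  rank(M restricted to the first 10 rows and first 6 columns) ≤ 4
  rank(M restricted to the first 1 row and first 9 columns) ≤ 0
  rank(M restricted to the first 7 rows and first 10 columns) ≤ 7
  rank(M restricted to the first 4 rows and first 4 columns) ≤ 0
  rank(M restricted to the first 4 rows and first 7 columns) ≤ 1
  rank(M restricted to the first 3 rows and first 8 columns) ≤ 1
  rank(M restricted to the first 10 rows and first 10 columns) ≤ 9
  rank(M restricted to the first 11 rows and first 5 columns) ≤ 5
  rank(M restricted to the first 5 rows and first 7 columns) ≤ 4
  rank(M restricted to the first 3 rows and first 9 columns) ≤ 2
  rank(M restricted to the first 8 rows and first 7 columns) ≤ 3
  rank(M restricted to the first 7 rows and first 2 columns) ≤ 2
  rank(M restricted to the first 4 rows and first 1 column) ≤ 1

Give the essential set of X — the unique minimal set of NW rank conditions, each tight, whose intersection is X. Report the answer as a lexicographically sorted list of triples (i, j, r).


Recovering R(i,j) via the rank-extension bound from the 23 conditions:

  0  0  0  0  0  0  0  0  0  1  1  1
  0  0  0  0  1  1  1  1  1  2  2  2
  0  0  0  0  1  1  1  1  2  3  3  3
  0  0  0  0  1  1  1  2  3  4  4  4
  1  1  1  1  2  2  2  3  4  5  5  5
  1  1  2  2  3  3  3  4  5  6  6  6
  1  1  2  2  3  3  3  4  5  6  6  7
  1  1  2  2  3  3  3  4  5  6  7  8
  1  1  2  3  4  4  4  5  6  7  8  9
  1  1  2  3  4  4  5  6  7  8  9  10
  1  2  3  4  5  5  6  7  8  9  10  11
  1  2  3  4  5  6  7  8  9  10  11  12

so w = (10, 5, 9, 8, 1, 3, 12, 11, 4, 7, 2, 6).

Fulton essential set (9 of the 39 Rothe cells):

[(1, 9, 0), (3, 8, 1), (4, 4, 0), (4, 7, 1), (7, 11, 6), (8, 4, 2), (8, 7, 3), (10, 2, 1), (10, 6, 4)]


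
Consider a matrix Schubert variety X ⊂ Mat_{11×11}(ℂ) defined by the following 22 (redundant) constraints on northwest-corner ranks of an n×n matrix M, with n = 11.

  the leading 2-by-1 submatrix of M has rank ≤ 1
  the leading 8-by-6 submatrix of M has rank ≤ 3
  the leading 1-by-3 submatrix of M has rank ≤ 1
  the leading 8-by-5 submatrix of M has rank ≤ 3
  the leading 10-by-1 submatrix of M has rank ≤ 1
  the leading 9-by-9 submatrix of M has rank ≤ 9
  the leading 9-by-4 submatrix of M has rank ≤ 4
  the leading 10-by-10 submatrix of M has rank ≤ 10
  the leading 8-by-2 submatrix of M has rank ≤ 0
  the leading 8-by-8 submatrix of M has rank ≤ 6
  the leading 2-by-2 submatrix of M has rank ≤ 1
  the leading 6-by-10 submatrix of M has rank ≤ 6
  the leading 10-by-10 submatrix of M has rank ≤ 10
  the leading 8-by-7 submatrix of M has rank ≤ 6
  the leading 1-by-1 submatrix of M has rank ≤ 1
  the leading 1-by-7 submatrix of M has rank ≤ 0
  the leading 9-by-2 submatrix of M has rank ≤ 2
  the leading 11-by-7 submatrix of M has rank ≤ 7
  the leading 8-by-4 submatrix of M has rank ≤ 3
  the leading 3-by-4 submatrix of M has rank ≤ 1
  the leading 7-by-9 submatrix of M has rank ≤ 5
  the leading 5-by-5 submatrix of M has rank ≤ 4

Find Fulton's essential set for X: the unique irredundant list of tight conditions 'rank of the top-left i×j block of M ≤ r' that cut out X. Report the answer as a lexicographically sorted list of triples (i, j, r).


Rank table r_w(11×11) implied by the 22 constraints:

  row 1: 0, 0, 0, 0, 0, 0, 0, 1, 1, 1, 1
  row 2: 0, 0, 1, 1, 1, 1, 1, 2, 2, 2, 2
  row 3: 0, 0, 1, 1, 2, 2, 2, 3, 3, 3, 3
  row 4: 0, 0, 1, 2, 3, 3, 3, 4, 4, 4, 4
  row 5: 0, 0, 1, 2, 3, 3, 4, 5, 5, 5, 5
  row 6: 0, 0, 1, 2, 3, 3, 4, 5, 5, 6, 6
  row 7: 0, 0, 1, 2, 3, 3, 4, 5, 5, 6, 7
  row 8: 0, 0, 1, 2, 3, 3, 4, 5, 6, 7, 8
  row 9: 1, 1, 2, 3, 4, 4, 5, 6, 7, 8, 9
  row 10: 1, 2, 3, 4, 5, 5, 6, 7, 8, 9, 10
  row 11: 1, 2, 3, 4, 5, 6, 7, 8, 9, 10, 11

hence w(1..11) = (8, 3, 5, 4, 7, 10, 11, 9, 1, 2, 6).

|D(w)|=28, |Ess(w)|=5:

[(1, 7, 0), (3, 4, 1), (7, 9, 5), (8, 2, 0), (8, 6, 3)]


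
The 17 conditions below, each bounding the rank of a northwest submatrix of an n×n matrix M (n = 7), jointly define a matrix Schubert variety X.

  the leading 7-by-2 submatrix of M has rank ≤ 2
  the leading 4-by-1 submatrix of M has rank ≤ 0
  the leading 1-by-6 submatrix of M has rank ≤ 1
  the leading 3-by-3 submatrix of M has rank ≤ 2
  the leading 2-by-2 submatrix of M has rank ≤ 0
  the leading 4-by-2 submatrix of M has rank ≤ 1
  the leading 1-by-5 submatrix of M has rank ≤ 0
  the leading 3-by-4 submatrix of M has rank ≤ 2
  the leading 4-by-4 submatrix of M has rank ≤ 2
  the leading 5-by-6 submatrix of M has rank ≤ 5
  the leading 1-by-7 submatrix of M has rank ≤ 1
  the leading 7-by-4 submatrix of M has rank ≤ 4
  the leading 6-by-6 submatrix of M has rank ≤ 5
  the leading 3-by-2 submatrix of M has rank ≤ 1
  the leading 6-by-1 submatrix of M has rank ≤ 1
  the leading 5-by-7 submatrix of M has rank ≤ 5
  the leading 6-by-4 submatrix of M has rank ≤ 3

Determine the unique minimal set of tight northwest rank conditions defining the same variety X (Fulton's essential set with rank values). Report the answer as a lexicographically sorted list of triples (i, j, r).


Recovering R(i,j) via the rank-extension bound from the 17 conditions:

  row 1: 0  0  0  0  0  1  1
  row 2: 0  0  1  1  1  2  2
  row 3: 0  1  2  2  2  3  3
  row 4: 0  1  2  2  3  4  4
  row 5: 1  2  3  3  4  5  5
  row 6: 1  2  3  3  4  5  6
  row 7: 1  2  3  4  5  6  7

so w = (6, 3, 2, 5, 1, 7, 4).

ℓ(w)=11; the 5 essential cells (i,j,r):

[(1, 5, 0), (2, 2, 0), (4, 1, 0), (4, 4, 2), (6, 4, 3)]


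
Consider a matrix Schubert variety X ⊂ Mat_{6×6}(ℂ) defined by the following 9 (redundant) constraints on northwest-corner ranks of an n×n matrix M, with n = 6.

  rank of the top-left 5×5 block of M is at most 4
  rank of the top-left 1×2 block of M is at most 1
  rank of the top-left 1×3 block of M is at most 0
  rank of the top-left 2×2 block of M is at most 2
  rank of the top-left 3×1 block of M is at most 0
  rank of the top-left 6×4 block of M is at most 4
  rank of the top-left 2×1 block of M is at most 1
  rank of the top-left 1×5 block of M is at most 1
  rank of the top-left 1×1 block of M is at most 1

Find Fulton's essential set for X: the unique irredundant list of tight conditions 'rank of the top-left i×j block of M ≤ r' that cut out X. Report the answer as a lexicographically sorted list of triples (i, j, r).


Computing R[i][j] = min implied NW-rank bound (n=6, 9 conditions):

  0  0  0  1  1  1
  0  1  1  2  2  2
  0  1  2  3  3  3
  1  2  3  4  4  4
  1  2  3  4  4  5
  1  2  3  4  5  6

hence w(1..6) = (4, 2, 3, 1, 6, 5).

ℓ(w)=6; the 3 essential cells (i,j,r):

[(1, 3, 0), (3, 1, 0), (5, 5, 4)]


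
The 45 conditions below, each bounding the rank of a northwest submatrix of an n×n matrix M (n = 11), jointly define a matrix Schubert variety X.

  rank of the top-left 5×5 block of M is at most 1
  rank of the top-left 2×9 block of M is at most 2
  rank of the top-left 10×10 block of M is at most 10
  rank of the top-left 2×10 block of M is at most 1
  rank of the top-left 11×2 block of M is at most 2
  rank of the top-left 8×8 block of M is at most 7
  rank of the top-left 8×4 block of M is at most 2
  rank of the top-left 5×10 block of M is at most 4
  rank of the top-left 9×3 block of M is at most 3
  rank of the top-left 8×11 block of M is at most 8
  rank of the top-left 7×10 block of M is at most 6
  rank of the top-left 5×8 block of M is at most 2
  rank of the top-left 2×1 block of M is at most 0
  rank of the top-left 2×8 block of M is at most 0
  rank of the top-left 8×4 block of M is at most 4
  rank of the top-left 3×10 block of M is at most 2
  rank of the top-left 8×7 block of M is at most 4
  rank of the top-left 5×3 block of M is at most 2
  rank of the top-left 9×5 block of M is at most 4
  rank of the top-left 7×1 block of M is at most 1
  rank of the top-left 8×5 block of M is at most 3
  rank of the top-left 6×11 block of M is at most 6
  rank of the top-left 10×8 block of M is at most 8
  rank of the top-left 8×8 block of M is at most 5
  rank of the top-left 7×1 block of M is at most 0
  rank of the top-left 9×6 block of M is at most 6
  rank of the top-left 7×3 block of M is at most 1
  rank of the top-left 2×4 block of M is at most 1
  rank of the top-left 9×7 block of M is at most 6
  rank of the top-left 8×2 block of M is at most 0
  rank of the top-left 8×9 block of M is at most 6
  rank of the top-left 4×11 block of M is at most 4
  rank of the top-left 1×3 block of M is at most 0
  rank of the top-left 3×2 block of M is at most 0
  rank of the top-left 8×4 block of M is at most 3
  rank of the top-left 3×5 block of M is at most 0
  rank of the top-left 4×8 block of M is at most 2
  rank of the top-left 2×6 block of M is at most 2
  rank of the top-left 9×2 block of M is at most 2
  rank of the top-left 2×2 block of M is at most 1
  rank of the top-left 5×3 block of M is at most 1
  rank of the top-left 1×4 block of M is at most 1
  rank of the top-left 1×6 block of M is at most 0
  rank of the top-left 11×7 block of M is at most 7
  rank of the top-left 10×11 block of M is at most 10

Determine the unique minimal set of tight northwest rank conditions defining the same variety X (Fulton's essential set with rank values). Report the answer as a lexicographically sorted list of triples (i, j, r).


Reconstructing r_w from the 45 given conditions:

  i=1: 0  0  0  0  0  0  0  0  1  1  1
  i=2: 0  0  0  0  0  0  0  0  1  1  2
  i=3: 0  0  0  0  0  1  1  1  2  2  3
  i=4: 0  0  1  1  1  2  2  2  3  3  4
  i=5: 0  0  1  1  1  2  2  2  3  4  5
  i=6: 0  0  1  2  2  3  3  3  4  5  6
  i=7: 0  0  1  2  3  4  4  4  5  6  7
  i=8: 0  0  1  2  3  4  4  5  6  7  8
  i=9: 1  1  2  3  4  5  5  6  7  8  9
  i=10: 1  2  3  4  5  6  6  7  8  9  10
  i=11: 1  2  3  4  5  6  7  8  9  10  11

second differences of R give the permutation w = (9, 11, 6, 3, 10, 4, 5, 8, 1, 2, 7).

7 SE-corners of the 37-cell Rothe diagram give Ess(w):

[(2, 8, 0), (2, 10, 1), (3, 5, 0), (5, 5, 1), (5, 8, 2), (8, 2, 0), (8, 7, 4)]


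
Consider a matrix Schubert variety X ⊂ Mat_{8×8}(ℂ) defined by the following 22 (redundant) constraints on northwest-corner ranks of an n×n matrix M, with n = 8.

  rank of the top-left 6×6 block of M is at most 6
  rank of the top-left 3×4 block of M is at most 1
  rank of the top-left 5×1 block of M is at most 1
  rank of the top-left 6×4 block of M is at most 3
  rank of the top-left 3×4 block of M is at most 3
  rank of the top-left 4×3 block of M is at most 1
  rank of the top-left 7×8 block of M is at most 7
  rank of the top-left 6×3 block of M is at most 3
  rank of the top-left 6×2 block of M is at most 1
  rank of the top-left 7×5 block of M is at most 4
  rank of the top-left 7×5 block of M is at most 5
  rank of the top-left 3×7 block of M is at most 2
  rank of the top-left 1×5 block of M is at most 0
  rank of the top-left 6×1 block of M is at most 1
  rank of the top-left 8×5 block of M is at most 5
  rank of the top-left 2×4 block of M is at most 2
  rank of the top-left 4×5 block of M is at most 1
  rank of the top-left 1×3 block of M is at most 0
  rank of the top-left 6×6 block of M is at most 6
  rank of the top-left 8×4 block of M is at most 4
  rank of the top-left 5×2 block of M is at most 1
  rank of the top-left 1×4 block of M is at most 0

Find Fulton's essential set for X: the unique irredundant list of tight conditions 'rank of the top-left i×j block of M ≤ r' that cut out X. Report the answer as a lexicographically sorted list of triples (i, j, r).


Recovering R(i,j) via the rank-extension bound from the 22 conditions:

  i=1: 0, 0, 0, 0, 0, 1, 1, 1
  i=2: 1, 1, 1, 1, 1, 2, 2, 2
  i=3: 1, 1, 1, 1, 1, 2, 2, 3
  i=4: 1, 1, 1, 1, 1, 2, 3, 4
  i=5: 1, 1, 2, 2, 2, 3, 4, 5
  i=6: 1, 1, 2, 3, 3, 4, 5, 6
  i=7: 1, 2, 3, 4, 4, 5, 6, 7
  i=8: 1, 2, 3, 4, 5, 6, 7, 8

hence w(1..8) = (6, 1, 8, 7, 3, 4, 2, 5).

|D(w)|=16, |Ess(w)|=4:

[(1, 5, 0), (3, 7, 2), (4, 5, 1), (6, 2, 1)]


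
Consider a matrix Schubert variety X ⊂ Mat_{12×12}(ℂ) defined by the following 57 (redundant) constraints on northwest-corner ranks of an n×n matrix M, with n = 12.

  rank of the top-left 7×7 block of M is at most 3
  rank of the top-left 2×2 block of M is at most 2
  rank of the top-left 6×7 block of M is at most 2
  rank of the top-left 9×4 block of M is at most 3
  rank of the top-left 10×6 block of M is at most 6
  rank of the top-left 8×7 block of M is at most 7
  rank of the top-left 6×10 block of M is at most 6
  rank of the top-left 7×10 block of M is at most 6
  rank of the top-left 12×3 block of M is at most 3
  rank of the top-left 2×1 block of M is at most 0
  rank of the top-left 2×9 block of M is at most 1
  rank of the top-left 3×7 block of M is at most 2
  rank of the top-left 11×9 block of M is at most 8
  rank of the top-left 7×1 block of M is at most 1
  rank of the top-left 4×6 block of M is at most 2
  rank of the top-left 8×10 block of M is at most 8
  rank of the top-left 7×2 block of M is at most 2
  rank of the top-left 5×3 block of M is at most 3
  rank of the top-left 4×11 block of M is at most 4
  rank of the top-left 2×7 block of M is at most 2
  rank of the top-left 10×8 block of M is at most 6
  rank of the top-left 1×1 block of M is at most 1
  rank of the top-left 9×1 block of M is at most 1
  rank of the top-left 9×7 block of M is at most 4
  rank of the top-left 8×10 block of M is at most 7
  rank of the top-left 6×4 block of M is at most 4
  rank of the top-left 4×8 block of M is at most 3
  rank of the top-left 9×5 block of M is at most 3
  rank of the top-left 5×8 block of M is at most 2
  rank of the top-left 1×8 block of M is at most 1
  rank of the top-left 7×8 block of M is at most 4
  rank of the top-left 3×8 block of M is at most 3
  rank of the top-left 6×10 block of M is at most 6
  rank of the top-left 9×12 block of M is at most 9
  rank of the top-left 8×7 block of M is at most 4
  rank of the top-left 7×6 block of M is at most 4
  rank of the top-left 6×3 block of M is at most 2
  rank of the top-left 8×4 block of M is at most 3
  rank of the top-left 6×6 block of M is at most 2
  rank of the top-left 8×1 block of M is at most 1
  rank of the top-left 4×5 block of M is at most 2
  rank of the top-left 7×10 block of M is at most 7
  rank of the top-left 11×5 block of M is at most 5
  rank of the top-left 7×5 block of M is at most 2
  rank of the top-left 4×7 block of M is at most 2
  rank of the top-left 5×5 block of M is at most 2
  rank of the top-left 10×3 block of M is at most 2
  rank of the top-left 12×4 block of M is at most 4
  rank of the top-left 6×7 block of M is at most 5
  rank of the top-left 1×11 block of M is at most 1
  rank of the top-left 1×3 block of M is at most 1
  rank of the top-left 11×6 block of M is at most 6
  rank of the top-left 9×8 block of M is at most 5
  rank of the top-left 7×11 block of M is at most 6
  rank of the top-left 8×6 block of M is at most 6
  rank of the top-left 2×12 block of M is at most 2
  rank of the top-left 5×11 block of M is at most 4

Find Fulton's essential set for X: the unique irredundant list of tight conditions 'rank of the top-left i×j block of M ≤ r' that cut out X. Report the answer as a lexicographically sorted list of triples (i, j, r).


Rank table r_w(12×12) implied by the 57 constraints:

  i=1: 0  1  1  1  1  1  1  1  1  1  1  1
  i=2: 0  1  1  1  1  1  1  1  1  2  2  2
  i=3: 1  2  2  2  2  2  2  2  2  3  3  3
  i=4: 1  2  2  2  2  2  2  2  3  4  4  4
  i=5: 1  2  2  2  2  2  2  2  3  4  4  5
  i=6: 1  2  2  2  2  2  2  3  4  5  5  6
  i=7: 1  2  2  2  2  3  3  4  5  6  6  7
  i=8: 1  2  2  3  3  4  4  5  6  7  7  8
  i=9: 1  2  2  3  3  4  4  5  6  7  8  9
  i=10: 1  2  2  3  4  5  5  6  7  8  9  10
  i=11: 1  2  3  4  5  6  6  7  8  9  10  11
  i=12: 1  2  3  4  5  6  7  8  9  10  11  12

giving w = (2, 10, 1, 9, 12, 8, 6, 4, 11, 5, 3, 7) via Δ²R.

|D(w)|=35, |Ess(w)|=9:

[(2, 1, 0), (2, 9, 1), (5, 8, 2), (5, 11, 4), (6, 7, 2), (7, 5, 2), (9, 5, 3), (9, 7, 4), (10, 3, 2)]


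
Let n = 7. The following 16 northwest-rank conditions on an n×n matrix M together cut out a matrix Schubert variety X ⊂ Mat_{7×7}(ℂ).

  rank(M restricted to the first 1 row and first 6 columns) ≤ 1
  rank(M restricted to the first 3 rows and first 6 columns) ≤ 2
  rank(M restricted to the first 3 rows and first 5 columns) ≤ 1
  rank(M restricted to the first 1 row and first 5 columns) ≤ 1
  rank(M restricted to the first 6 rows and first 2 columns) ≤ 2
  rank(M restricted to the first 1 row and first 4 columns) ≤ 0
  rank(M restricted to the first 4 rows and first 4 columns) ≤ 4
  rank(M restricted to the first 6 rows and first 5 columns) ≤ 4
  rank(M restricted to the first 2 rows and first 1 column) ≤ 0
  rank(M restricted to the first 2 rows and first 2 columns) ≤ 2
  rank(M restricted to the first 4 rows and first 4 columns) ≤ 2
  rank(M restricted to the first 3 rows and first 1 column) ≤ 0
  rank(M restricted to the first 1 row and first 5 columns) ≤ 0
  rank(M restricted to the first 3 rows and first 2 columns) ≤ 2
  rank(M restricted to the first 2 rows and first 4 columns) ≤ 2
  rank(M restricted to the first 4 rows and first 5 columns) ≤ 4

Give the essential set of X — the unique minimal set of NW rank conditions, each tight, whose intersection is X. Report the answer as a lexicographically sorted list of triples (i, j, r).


Reconstructing r_w from the 16 given conditions:

  R[1]: 0 0 0 0 0 1 1
  R[2]: 0 1 1 1 1 2 2
  R[3]: 0 1 1 1 1 2 3
  R[4]: 1 2 2 2 2 3 4
  R[5]: 1 2 3 3 3 4 5
  R[6]: 1 2 3 4 4 5 6
  R[7]: 1 2 3 4 5 6 7

second differences of R give the permutation w = (6, 2, 7, 1, 3, 4, 5).

|D(w)|=10, |Ess(w)|=3:

[(1, 5, 0), (3, 1, 0), (3, 5, 1)]


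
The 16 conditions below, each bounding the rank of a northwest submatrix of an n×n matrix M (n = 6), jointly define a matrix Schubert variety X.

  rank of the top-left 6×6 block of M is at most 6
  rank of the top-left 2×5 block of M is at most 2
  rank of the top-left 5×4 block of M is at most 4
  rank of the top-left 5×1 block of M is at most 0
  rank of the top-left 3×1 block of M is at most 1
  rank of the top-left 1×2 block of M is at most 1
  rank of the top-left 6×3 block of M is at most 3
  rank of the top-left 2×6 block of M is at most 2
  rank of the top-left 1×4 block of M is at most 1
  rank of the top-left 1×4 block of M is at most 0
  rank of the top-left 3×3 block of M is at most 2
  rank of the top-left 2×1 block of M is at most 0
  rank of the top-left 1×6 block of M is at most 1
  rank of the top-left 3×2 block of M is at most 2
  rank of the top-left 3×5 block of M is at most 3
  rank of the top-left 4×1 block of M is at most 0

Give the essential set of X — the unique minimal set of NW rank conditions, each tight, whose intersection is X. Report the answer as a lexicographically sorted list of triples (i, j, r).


Computing R[i][j] = min implied NW-rank bound (n=6, 16 conditions):

  R[1]: 0 | 0 | 0 | 0 | 1 | 1
  R[2]: 0 | 1 | 1 | 1 | 2 | 2
  R[3]: 0 | 1 | 2 | 2 | 3 | 3
  R[4]: 0 | 1 | 2 | 3 | 4 | 4
  R[5]: 0 | 1 | 2 | 3 | 4 | 5
  R[6]: 1 | 2 | 3 | 4 | 5 | 6

giving w = (5, 2, 3, 4, 6, 1) via Δ²R.

ℓ(w)=8; the 2 essential cells (i,j,r):

[(1, 4, 0), (5, 1, 0)]


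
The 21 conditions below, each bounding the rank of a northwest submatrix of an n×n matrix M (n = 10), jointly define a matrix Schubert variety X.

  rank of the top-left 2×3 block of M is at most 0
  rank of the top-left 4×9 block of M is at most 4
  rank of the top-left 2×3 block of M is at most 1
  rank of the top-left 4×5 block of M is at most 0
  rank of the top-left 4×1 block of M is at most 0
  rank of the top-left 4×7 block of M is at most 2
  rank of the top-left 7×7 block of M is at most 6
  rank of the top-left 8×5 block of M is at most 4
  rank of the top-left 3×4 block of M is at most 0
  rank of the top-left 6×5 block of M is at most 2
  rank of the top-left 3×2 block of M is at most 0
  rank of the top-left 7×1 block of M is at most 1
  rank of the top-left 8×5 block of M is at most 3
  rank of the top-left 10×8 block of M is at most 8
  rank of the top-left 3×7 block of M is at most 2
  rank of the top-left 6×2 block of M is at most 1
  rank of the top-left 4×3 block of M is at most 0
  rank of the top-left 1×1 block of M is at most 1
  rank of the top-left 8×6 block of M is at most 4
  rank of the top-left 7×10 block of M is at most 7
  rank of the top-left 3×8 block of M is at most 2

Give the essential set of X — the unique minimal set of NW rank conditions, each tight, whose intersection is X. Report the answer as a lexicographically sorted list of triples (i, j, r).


Reconstructing r_w from the 21 given conditions:

  row 1: 0 0 0 0 0 1 1 1 1 1
  row 2: 0 0 0 0 0 1 2 2 2 2
  row 3: 0 0 0 0 0 1 2 2 3 3
  row 4: 0 0 0 0 0 1 2 3 4 4
  row 5: 1 1 1 1 1 2 3 4 5 5
  row 6: 1 1 2 2 2 3 4 5 6 6
  row 7: 1 2 3 3 3 4 5 6 7 7
  row 8: 1 2 3 3 3 4 5 6 7 8
  row 9: 1 2 3 4 4 5 6 7 8 9
  row 10: 1 2 3 4 5 6 7 8 9 10

so w = (6, 7, 9, 8, 1, 3, 2, 10, 4, 5).

D(w) has 24 cells with 4 SE-corners; essential set:

[(3, 8, 2), (4, 5, 0), (6, 2, 1), (8, 5, 3)]


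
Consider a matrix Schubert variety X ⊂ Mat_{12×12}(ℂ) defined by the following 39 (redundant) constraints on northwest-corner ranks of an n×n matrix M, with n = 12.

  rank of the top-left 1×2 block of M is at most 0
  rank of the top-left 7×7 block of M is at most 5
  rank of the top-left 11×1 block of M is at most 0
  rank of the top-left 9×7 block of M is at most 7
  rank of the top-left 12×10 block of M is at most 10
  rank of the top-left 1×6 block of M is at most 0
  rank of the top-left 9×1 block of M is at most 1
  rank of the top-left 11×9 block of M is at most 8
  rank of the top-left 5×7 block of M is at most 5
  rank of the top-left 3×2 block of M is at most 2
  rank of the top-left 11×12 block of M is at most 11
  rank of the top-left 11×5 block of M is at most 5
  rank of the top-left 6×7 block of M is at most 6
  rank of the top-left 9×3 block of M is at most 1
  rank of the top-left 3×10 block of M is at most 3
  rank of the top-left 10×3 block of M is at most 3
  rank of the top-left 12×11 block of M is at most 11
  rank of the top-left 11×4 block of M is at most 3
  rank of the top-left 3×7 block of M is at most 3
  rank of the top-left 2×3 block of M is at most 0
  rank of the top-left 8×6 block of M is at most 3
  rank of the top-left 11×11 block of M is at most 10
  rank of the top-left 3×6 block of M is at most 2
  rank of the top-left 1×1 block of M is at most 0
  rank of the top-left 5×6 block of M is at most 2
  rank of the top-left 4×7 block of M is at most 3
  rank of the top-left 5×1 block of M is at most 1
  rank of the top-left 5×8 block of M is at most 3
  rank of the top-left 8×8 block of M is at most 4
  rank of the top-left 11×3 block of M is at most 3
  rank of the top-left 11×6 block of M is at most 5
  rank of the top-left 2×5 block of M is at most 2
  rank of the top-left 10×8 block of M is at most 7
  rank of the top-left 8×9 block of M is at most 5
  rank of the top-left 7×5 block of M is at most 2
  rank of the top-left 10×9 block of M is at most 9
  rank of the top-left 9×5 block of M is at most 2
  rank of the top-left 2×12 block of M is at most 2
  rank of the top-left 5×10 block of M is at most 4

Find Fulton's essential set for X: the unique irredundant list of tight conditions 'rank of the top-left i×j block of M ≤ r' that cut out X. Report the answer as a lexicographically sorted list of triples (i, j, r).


Reconstructing r_w from the 39 given conditions:

  0 | 0 | 0 | 0 | 0 | 0 | 1 | 1 | 1 | 1 | 1 | 1
  0 | 0 | 0 | 1 | 1 | 1 | 2 | 2 | 2 | 2 | 2 | 2
  0 | 1 | 1 | 2 | 2 | 2 | 3 | 3 | 3 | 3 | 3 | 3
  0 | 1 | 1 | 2 | 2 | 2 | 3 | 3 | 4 | 4 | 4 | 4
  0 | 1 | 1 | 2 | 2 | 2 | 3 | 3 | 4 | 4 | 5 | 5
  0 | 1 | 1 | 2 | 2 | 3 | 4 | 4 | 5 | 5 | 6 | 6
  0 | 1 | 1 | 2 | 2 | 3 | 4 | 4 | 5 | 6 | 7 | 7
  0 | 1 | 1 | 2 | 2 | 3 | 4 | 4 | 5 | 6 | 7 | 8
  0 | 1 | 1 | 2 | 2 | 3 | 4 | 5 | 6 | 7 | 8 | 9
  0 | 1 | 2 | 3 | 3 | 4 | 5 | 6 | 7 | 8 | 9 | 10
  0 | 1 | 2 | 3 | 4 | 5 | 6 | 7 | 8 | 9 | 10 | 11
  1 | 2 | 3 | 4 | 5 | 6 | 7 | 8 | 9 | 10 | 11 | 12

so w = (7, 4, 2, 9, 11, 6, 10, 12, 8, 3, 5, 1).

ℓ(w)=37; the 9 essential cells (i,j,r):

[(1, 6, 0), (2, 3, 0), (5, 6, 2), (5, 8, 3), (5, 10, 4), (8, 8, 4), (9, 3, 1), (9, 5, 2), (11, 1, 0)]
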